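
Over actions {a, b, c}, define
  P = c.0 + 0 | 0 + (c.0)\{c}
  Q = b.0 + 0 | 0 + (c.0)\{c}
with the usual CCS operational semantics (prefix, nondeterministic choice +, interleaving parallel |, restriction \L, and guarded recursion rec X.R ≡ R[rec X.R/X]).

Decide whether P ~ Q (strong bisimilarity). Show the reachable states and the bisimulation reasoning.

Reachable graph of P (2 states):
  m0 = c.0 + 0 | 0 + (c.0)\{c} | —c→ m1
  m1 = 0 | deadlocked
Reachable graph of Q (2 states):
  n0 = b.0 + 0 | 0 + (c.0)\{c} | —b→ n1
  n1 = 0 | deadlocked
Partition-refinement fixed point:
  B0 = {m0}
  B1 = {m1, n1}
  B2 = {n0}
m0 ∈ B0, n0 ∈ B2 → different blocks

NO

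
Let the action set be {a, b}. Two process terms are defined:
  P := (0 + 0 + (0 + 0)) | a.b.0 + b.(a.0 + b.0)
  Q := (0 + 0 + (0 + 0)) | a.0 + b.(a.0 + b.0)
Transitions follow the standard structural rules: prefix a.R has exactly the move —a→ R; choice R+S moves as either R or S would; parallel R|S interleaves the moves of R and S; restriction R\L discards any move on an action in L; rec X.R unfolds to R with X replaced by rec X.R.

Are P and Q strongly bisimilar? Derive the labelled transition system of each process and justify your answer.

Reachable graph of P (5 states):
  s0 = (0 + 0 + (0 + 0)) | a.b.0 + b.(a.0 + b.0) | ··a··> s1, ··b··> s2
  s1 = (0 + 0 + (0 + 0)) | b.0 | ··b··> s3
  s2 = a.0 + b.0 | ··a··> s4, ··b··> s4
  s3 = (0 + 0 + (0 + 0)) | 0 | deadlocked
  s4 = 0 | deadlocked
Reachable graph of Q (4 states):
  t0 = (0 + 0 + (0 + 0)) | a.0 + b.(a.0 + b.0) | ··a··> t1, ··b··> t2
  t1 = (0 + 0 + (0 + 0)) | 0 | deadlocked
  t2 = a.0 + b.0 | ··a··> t3, ··b··> t3
  t3 = 0 | deadlocked
Coarsest stable partition (strong bisimilarity classes):
  B0 = {s0}
  B1 = {s1}
  B2 = {s3, s4, t1, t3}
  B3 = {s2, t2}
  B4 = {t0}
s0 ∈ B0, t0 ∈ B4 → different blocks

P ≁ Q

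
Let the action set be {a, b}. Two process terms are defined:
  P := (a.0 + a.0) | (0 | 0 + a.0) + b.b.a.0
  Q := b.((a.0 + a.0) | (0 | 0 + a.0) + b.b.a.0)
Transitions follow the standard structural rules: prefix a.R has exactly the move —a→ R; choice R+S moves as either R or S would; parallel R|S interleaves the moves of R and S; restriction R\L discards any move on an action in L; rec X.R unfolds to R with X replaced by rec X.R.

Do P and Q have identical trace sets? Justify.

traces(P) ≠ traces(Q) — witness ⟨a⟩

LTS(P): 7 reachable states
  s0 = (a.0 + a.0) | (0 | 0 + a.0) + b.b.a.0 → —a→ s1, —a→ s2, —b→ s3
  s1 = (a.0 + a.0) | 0 → —a→ s4
  s2 = 0 | (0 | 0 + a.0) → —a→ s4
  s3 = b.a.0 → —b→ s5
  s4 = 0 | 0 → (no moves)
  s5 = a.0 → —a→ s6
  s6 = 0 → (no moves)
LTS(Q): 8 reachable states
  t0 = b.((a.0 + a.0) | (0 | 0 + a.0) + b.b.a.0) → —b→ t1
  t1 = (a.0 + a.0) | (0 | 0 + a.0) + b.b.a.0 → —a→ t2, —a→ t3, —b→ t4
  t2 = (a.0 + a.0) | 0 → —a→ t5
  t3 = 0 | (0 | 0 + a.0) → —a→ t5
  t4 = b.a.0 → —b→ t6
  t5 = 0 | 0 → (no moves)
  t6 = a.0 → —a→ t7
  t7 = 0 → (no moves)
Executing a from P (initial set {s0}):
  after a @ step 1: {s1, s2}
  P completes σ.
Executing a from Q (initial set {t0}):
  after a @ step 1: no successor for Q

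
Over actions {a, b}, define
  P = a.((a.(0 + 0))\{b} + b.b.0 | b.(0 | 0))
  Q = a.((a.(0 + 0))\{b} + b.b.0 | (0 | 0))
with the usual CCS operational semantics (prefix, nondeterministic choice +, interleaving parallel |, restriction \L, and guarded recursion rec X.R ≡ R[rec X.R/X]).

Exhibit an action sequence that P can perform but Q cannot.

LTS(P): 8 reachable states
  p0 = a.((a.(0 + 0))\{b} + b.b.0 | b.(0 | 0)) has moves -a-> p1
  p1 = (a.(0 + 0))\{b} + b.b.0 | b.(0 | 0) has moves -a-> p2, -b-> p3, -b-> p4
  p2 = (0 + 0)\{b} has moves ∅
  p3 = b.0 | b.(0 | 0) has moves -b-> p5, -b-> p6
  p4 = b.b.0 | (0 | 0) has moves -b-> p6
  p5 = 0 | b.(0 | 0) has moves -b-> p7
  p6 = b.0 | (0 | 0) has moves -b-> p7
  p7 = 0 | (0 | 0) has moves ∅
LTS(Q): 5 reachable states
  q0 = a.((a.(0 + 0))\{b} + b.b.0 | (0 | 0)) has moves -a-> q1
  q1 = (a.(0 + 0))\{b} + b.b.0 | (0 | 0) has moves -a-> q2, -b-> q3
  q2 = (0 + 0)\{b} has moves ∅
  q3 = b.0 | (0 | 0) has moves -b-> q4
  q4 = 0 | (0 | 0) has moves ∅
Executing abbb from P (initial set {p0}):
  step 1 (a): {p1}
  step 2 (b): {p3, p4}
  step 3 (b): {p5, p6}
  step 4 (b): {p7}
  P completes σ.
Executing abbb from Q (initial set {q0}):
  step 1 (a): {q1}
  step 2 (b): {q3}
  step 3 (b): {q4}
  step 4 (b): ∅ (Q stuck)

abbb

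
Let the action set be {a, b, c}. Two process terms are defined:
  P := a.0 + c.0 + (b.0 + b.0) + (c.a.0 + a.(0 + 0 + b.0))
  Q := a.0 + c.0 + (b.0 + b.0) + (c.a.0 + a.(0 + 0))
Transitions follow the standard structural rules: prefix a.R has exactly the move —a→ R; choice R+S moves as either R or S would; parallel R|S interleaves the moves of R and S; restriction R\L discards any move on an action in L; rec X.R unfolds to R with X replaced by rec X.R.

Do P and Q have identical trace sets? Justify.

P's transition system — 4 states:
  s0 = a.0 + c.0 + (b.0 + b.0) + (c.a.0 + a.(0 + 0 + b.0)) | --a--▸ s1, --a--▸ s2, --b--▸ s1, --c--▸ s1, --c--▸ s3
  s1 = 0 | stopped
  s2 = 0 + 0 + b.0 | --b--▸ s1
  s3 = a.0 | --a--▸ s1
Q's transition system — 4 states:
  t0 = a.0 + c.0 + (b.0 + b.0) + (c.a.0 + a.(0 + 0)) | --a--▸ t1, --a--▸ t2, --b--▸ t1, --c--▸ t1, --c--▸ t3
  t1 = 0 | stopped
  t2 = 0 + 0 | stopped
  t3 = a.0 | --a--▸ t1
Executing ab from P (initial set {s0}):
  after a @ step 1: {s1, s2}
  after b @ step 2: {s1}
  P completes σ.
Executing ab from Q (initial set {t0}):
  after a @ step 1: {t1, t2}
  after b @ step 2: ∅ (Q stuck)

NO — witness ⟨ab⟩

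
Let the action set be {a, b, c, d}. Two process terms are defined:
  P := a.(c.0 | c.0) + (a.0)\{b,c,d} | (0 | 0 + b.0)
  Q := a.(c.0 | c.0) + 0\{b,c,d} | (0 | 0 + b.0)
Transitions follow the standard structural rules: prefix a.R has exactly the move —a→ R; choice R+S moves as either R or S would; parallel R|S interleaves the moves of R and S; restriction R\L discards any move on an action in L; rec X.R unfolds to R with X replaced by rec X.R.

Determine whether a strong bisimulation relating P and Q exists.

not bisimilar

Reachable graph of P (8 states):
  s0 = a.(c.0 | c.0) + (a.0)\{b,c,d} | (0 | 0 + b.0) :: -a-> s1, -a-> s2, -b-> s3
  s1 = 0\{b,c,d} | (0 | 0 + b.0) :: -b-> s4
  s2 = c.0 | c.0 :: -c-> s5, -c-> s6
  s3 = (a.0)\{b,c,d} | 0 :: -a-> s4
  s4 = 0\{b,c,d} | 0 :: ∅
  s5 = 0 | c.0 :: -c-> s7
  s6 = c.0 | 0 :: -c-> s7
  s7 = 0 | 0 :: ∅
Reachable graph of Q (6 states):
  t0 = a.(c.0 | c.0) + 0\{b,c,d} | (0 | 0 + b.0) :: -a-> t1, -b-> t2
  t1 = c.0 | c.0 :: -c-> t3, -c-> t4
  t2 = 0\{b,c,d} | 0 :: ∅
  t3 = 0 | c.0 :: -c-> t5
  t4 = c.0 | 0 :: -c-> t5
  t5 = 0 | 0 :: ∅
Coarsest stable partition (strong bisimilarity classes):
  B0 = {s0}
  B1 = {s3}
  B2 = {s4, s7, t2, t5}
  B3 = {s2, t1}
  B4 = {s5, s6, t3, t4}
  B5 = {s1}
  B6 = {t0}
s0 ∈ B0, t0 ∈ B6 → different blocks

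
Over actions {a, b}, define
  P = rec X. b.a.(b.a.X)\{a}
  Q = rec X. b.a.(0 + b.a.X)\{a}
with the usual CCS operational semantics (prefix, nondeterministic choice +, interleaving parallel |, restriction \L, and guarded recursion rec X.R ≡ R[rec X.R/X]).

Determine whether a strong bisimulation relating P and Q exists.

LTS(P): 4 reachable states
  s0 = rec X. b.a.(b.a.X)\{a} → =b=> s1
  s1 = a.(b.a.(rec X. b.a.(b.a.X)\{a}))\{a} → =a=> s2
  s2 = (b.a.(rec X. b.a.(b.a.X)\{a}))\{a} → =b=> s3
  s3 = (a.(rec X. b.a.(b.a.X)\{a}))\{a} → (no moves)
LTS(Q): 4 reachable states
  t0 = rec X. b.a.(0 + b.a.X)\{a} → =b=> t1
  t1 = a.(0 + b.a.(rec X. b.a.(0 + b.a.X)\{a}))\{a} → =a=> t2
  t2 = (0 + b.a.(rec X. b.a.(0 + b.a.X)\{a}))\{a} → =b=> t3
  t3 = (a.(rec X. b.a.(0 + b.a.X)\{a}))\{a} → (no moves)
Partition-refinement fixed point:
  B0 = {s0, t0}
  B1 = {s1, t1}
  B2 = {s2, t2}
  B3 = {s3, t3}
s0 ∈ B0, t0 ∈ B0 → same block

bisimilar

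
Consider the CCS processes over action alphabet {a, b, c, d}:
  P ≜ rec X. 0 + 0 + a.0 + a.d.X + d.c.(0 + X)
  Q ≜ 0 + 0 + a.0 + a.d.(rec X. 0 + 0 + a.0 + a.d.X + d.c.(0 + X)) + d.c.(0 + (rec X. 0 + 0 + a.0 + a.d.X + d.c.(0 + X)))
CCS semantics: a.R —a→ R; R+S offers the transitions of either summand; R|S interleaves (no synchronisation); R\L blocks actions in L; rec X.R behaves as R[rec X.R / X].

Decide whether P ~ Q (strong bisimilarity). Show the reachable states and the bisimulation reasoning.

YES

Reachable graph of P (5 states):
  s0 = rec X. 0 + 0 + a.0 + a.d.X + d.c.(0 + X) ⊢ =a=> s1, =a=> s2, =d=> s3
  s1 = 0 ⊢ stopped
  s2 = d.(rec X. 0 + 0 + a.0 + a.d.X + d.c.(0 + X)) ⊢ =d=> s0
  s3 = c.(0 + (rec X. 0 + 0 + a.0 + a.d.X + d.c.(0 + X))) ⊢ =c=> s4
  s4 = 0 + (rec X. 0 + 0 + a.0 + a.d.X + d.c.(0 + X)) ⊢ =a=> s1, =a=> s2, =d=> s3
Reachable graph of Q (6 states):
  t0 = 0 + 0 + a.0 + a.d.(rec X. 0 + 0 + a.0 + a.d.X + d.c.(0 + X)) + d.c.(0 + (rec X. 0 + 0 + a.0 + a.d.X + d.c.(0 + X))) ⊢ =a=> t1, =a=> t2, =d=> t3
  t1 = 0 ⊢ stopped
  t2 = d.(rec X. 0 + 0 + a.0 + a.d.X + d.c.(0 + X)) ⊢ =d=> t4
  t3 = c.(0 + (rec X. 0 + 0 + a.0 + a.d.X + d.c.(0 + X))) ⊢ =c=> t5
  t4 = rec X. 0 + 0 + a.0 + a.d.X + d.c.(0 + X) ⊢ =a=> t1, =a=> t2, =d=> t3
  t5 = 0 + (rec X. 0 + 0 + a.0 + a.d.X + d.c.(0 + X)) ⊢ =a=> t1, =a=> t2, =d=> t3
Partition-refinement fixed point:
  B0 = {s0, s4, t0, t4, t5}
  B1 = {s1, t1}
  B2 = {s2, t2}
  B3 = {s3, t3}
s0 ∈ B0, t0 ∈ B0 → same block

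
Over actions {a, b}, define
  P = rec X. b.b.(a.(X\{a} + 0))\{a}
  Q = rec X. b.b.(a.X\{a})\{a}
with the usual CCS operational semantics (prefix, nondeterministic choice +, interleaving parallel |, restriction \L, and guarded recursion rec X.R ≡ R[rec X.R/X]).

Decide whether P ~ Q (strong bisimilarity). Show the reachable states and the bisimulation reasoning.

LTS(P): 3 reachable states
  u0 = rec X. b.b.(a.(X\{a} + 0))\{a} | =b=> u1
  u1 = b.(a.((rec X. b.b.(a.(X\{a} + 0))\{a})\{a} + 0))\{a} | =b=> u2
  u2 = (a.((rec X. b.b.(a.(X\{a} + 0))\{a})\{a} + 0))\{a} | ∅
LTS(Q): 3 reachable states
  v0 = rec X. b.b.(a.X\{a})\{a} | =b=> v1
  v1 = b.(a.(rec X. b.b.(a.X\{a})\{a})\{a})\{a} | =b=> v2
  v2 = (a.(rec X. b.b.(a.X\{a})\{a})\{a})\{a} | ∅
Partition-refinement fixed point:
  B0 = {u0, v0}
  B1 = {u1, v1}
  B2 = {u2, v2}
u0 ∈ B0, v0 ∈ B0 → same block

bisimilar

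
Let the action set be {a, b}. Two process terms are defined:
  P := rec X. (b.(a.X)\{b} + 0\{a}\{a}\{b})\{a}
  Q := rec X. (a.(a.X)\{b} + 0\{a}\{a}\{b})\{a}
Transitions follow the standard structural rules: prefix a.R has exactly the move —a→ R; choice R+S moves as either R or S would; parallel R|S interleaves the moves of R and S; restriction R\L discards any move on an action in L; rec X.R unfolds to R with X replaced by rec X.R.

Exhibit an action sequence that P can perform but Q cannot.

LTS(P): 2 reachable states
  p0 = rec X. (b.(a.X)\{b} + 0\{a}\{a}\{b})\{a} | ··b··> p1
  p1 = (a.(rec X. (b.(a.X)\{b} + 0\{a}\{a}\{b})\{a}))\{b}\{a} | ∅
LTS(Q): 1 reachable states
  q0 = rec X. (a.(a.X)\{b} + 0\{a}\{a}\{b})\{a} | ∅
Trace ⟨b⟩ through P, begin at {p0}:
  [1] b ⇒ {p1}
  ✓ P
Trace ⟨b⟩ through Q, begin at {q0}:
  [1] b ⇒ no successor for Q

b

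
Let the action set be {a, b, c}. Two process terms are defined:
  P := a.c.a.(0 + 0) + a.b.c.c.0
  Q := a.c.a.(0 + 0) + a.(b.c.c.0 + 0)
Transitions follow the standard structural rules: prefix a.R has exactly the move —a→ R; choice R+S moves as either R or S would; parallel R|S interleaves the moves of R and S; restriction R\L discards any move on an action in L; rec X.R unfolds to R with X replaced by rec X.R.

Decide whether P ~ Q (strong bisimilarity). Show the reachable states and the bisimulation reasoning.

YES

Reachable graph of P (8 states):
  m0 = a.c.a.(0 + 0) + a.b.c.c.0 → ··a··> m1, ··a··> m2
  m1 = b.c.c.0 → ··b··> m3
  m2 = c.a.(0 + 0) → ··c··> m4
  m3 = c.c.0 → ··c··> m5
  m4 = a.(0 + 0) → ··a··> m6
  m5 = c.0 → ··c··> m7
  m6 = 0 + 0 → deadlocked
  m7 = 0 → deadlocked
Reachable graph of Q (8 states):
  n0 = a.c.a.(0 + 0) + a.(b.c.c.0 + 0) → ··a··> n1, ··a··> n2
  n1 = b.c.c.0 + 0 → ··b··> n3
  n2 = c.a.(0 + 0) → ··c··> n4
  n3 = c.c.0 → ··c··> n5
  n4 = a.(0 + 0) → ··a··> n6
  n5 = c.0 → ··c··> n7
  n6 = 0 + 0 → deadlocked
  n7 = 0 → deadlocked
Partition-refinement fixed point:
  B0 = {m0, n0}
  B1 = {m1, n1}
  B2 = {m3, n3}
  B3 = {m5, n5}
  B4 = {m6, m7, n6, n7}
  B5 = {m2, n2}
  B6 = {m4, n4}
m0 ∈ B0, n0 ∈ B0 → same block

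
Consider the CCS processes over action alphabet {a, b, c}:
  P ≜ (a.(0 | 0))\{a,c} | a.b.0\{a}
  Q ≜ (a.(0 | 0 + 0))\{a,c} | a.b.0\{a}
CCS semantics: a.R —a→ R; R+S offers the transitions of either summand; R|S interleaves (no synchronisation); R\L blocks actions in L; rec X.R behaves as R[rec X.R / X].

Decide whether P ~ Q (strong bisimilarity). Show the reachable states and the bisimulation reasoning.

Reachable graph of P (3 states):
  m0 = (a.(0 | 0))\{a,c} | a.b.0\{a} has moves —a→ m1
  m1 = (a.(0 | 0))\{a,c} | b.0\{a} has moves —b→ m2
  m2 = (a.(0 | 0))\{a,c} | 0\{a} has moves deadlocked
Reachable graph of Q (3 states):
  n0 = (a.(0 | 0 + 0))\{a,c} | a.b.0\{a} has moves —a→ n1
  n1 = (a.(0 | 0 + 0))\{a,c} | b.0\{a} has moves —b→ n2
  n2 = (a.(0 | 0 + 0))\{a,c} | 0\{a} has moves deadlocked
Partition-refinement fixed point:
  B0 = {m0, n0}
  B1 = {m1, n1}
  B2 = {m2, n2}
m0 ∈ B0, n0 ∈ B0 → same block

P ~ Q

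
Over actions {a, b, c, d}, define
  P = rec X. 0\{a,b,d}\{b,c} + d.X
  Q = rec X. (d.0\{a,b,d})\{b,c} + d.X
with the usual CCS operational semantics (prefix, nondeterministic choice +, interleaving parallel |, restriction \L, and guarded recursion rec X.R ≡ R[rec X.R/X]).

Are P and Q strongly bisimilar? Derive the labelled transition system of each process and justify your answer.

LTS(P): 1 reachable states
  s0 = rec X. 0\{a,b,d}\{b,c} + d.X has moves —d→ s0
LTS(Q): 2 reachable states
  t0 = rec X. (d.0\{a,b,d})\{b,c} + d.X has moves —d→ t0, —d→ t1
  t1 = 0\{a,b,d}\{b,c} has moves stopped
Bisimilarity quotient blocks:
  B0 = {s0}
  B1 = {t0}
  B2 = {t1}
s0 ∈ B0, t0 ∈ B1 → different blocks

NO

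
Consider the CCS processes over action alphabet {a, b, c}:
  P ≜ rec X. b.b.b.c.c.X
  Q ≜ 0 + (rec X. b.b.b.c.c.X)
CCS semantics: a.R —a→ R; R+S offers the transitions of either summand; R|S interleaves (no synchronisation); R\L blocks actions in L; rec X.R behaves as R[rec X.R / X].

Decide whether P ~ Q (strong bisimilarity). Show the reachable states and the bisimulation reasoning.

LTS(P): 5 reachable states
  u0 = rec X. b.b.b.c.c.X :: —b→ u1
  u1 = b.b.c.c.(rec X. b.b.b.c.c.X) :: —b→ u2
  u2 = b.c.c.(rec X. b.b.b.c.c.X) :: —b→ u3
  u3 = c.c.(rec X. b.b.b.c.c.X) :: —c→ u4
  u4 = c.(rec X. b.b.b.c.c.X) :: —c→ u0
LTS(Q): 6 reachable states
  v0 = 0 + (rec X. b.b.b.c.c.X) :: —b→ v1
  v1 = b.b.c.c.(rec X. b.b.b.c.c.X) :: —b→ v2
  v2 = b.c.c.(rec X. b.b.b.c.c.X) :: —b→ v3
  v3 = c.c.(rec X. b.b.b.c.c.X) :: —c→ v4
  v4 = c.(rec X. b.b.b.c.c.X) :: —c→ v5
  v5 = rec X. b.b.b.c.c.X :: —b→ v1
Partition-refinement fixed point:
  B0 = {u0, v0, v5}
  B1 = {u1, v1}
  B2 = {u2, v2}
  B3 = {u3, v3}
  B4 = {u4, v4}
u0 ∈ B0, v0 ∈ B0 → same block

P ~ Q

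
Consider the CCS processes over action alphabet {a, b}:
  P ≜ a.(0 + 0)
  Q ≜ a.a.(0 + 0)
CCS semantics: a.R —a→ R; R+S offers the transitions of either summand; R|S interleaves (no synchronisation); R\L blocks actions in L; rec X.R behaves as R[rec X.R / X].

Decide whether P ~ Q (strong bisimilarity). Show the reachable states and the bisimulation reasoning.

Reachable graph of P (2 states):
  s0 = a.(0 + 0) ⊢ —a→ s1
  s1 = 0 + 0 ⊢ deadlocked
Reachable graph of Q (3 states):
  t0 = a.a.(0 + 0) ⊢ —a→ t1
  t1 = a.(0 + 0) ⊢ —a→ t2
  t2 = 0 + 0 ⊢ deadlocked
Coarsest stable partition (strong bisimilarity classes):
  B0 = {s0, t1}
  B1 = {s1, t2}
  B2 = {t0}
s0 ∈ B0, t0 ∈ B2 → different blocks

NO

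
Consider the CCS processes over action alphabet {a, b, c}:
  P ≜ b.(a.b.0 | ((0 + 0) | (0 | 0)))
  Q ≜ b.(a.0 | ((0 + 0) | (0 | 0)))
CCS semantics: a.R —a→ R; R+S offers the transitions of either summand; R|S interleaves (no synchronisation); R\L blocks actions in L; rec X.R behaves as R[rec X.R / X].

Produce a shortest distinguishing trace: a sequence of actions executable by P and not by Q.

P's transition system — 4 states:
  s0 = b.(a.b.0 | ((0 + 0) | (0 | 0))) :: =b=> s1
  s1 = a.b.0 | ((0 + 0) | (0 | 0)) :: =a=> s2
  s2 = b.0 | ((0 + 0) | (0 | 0)) :: =b=> s3
  s3 = 0 | ((0 + 0) | (0 | 0)) :: stopped
Q's transition system — 3 states:
  t0 = b.(a.0 | ((0 + 0) | (0 | 0))) :: =b=> t1
  t1 = a.0 | ((0 + 0) | (0 | 0)) :: =a=> t2
  t2 = 0 | ((0 + 0) | (0 | 0)) :: stopped
Executing bab from P (initial set {s0}):
  [1] b ⇒ {s1}
  [2] a ⇒ {s2}
  [3] b ⇒ {s3}
  ✓ P
Executing bab from Q (initial set {t0}):
  [1] b ⇒ {t1}
  [2] a ⇒ {t2}
  [3] b ⇒ ∅  — Q cannot continue

bab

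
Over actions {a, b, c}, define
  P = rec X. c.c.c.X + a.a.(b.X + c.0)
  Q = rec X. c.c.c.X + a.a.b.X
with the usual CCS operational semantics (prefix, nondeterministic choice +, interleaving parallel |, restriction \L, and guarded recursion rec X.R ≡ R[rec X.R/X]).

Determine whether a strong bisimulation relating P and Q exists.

Reachable graph of P (6 states):
  p0 = rec X. c.c.c.X + a.a.(b.X + c.0) has moves ··a··> p1, ··c··> p2
  p1 = a.(b.(rec X. c.c.c.X + a.a.(b.X + c.0)) + c.0) has moves ··a··> p3
  p2 = c.c.(rec X. c.c.c.X + a.a.(b.X + c.0)) has moves ··c··> p4
  p3 = b.(rec X. c.c.c.X + a.a.(b.X + c.0)) + c.0 has moves ··b··> p0, ··c··> p5
  p4 = c.(rec X. c.c.c.X + a.a.(b.X + c.0)) has moves ··c··> p0
  p5 = 0 has moves deadlocked
Reachable graph of Q (5 states):
  q0 = rec X. c.c.c.X + a.a.b.X has moves ··a··> q1, ··c··> q2
  q1 = a.b.(rec X. c.c.c.X + a.a.b.X) has moves ··a··> q3
  q2 = c.c.(rec X. c.c.c.X + a.a.b.X) has moves ··c··> q4
  q3 = b.(rec X. c.c.c.X + a.a.b.X) has moves ··b··> q0
  q4 = c.(rec X. c.c.c.X + a.a.b.X) has moves ··c··> q0
Partition-refinement fixed point:
  B0 = {p0}
  B1 = {p1}
  B2 = {p3}
  B3 = {p5}
  B4 = {p2}
  B5 = {p4}
  B6 = {q0}
  B7 = {q1}
  B8 = {q3}
  B9 = {q2}
  B10 = {q4}
p0 ∈ B0, q0 ∈ B6 → different blocks

NO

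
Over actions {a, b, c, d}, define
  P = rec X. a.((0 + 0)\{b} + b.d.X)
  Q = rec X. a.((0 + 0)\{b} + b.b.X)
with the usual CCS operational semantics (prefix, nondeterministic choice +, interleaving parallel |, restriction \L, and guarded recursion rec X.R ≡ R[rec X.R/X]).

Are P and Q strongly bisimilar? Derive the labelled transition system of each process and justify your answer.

LTS(P): 3 reachable states
  m0 = rec X. a.((0 + 0)\{b} + b.d.X) ⊢ -a-> m1
  m1 = (0 + 0)\{b} + b.d.(rec X. a.((0 + 0)\{b} + b.d.X)) ⊢ -b-> m2
  m2 = d.(rec X. a.((0 + 0)\{b} + b.d.X)) ⊢ -d-> m0
LTS(Q): 3 reachable states
  n0 = rec X. a.((0 + 0)\{b} + b.b.X) ⊢ -a-> n1
  n1 = (0 + 0)\{b} + b.b.(rec X. a.((0 + 0)\{b} + b.b.X)) ⊢ -b-> n2
  n2 = b.(rec X. a.((0 + 0)\{b} + b.b.X)) ⊢ -b-> n0
Bisimilarity quotient blocks:
  B0 = {m0}
  B1 = {m1}
  B2 = {m2}
  B3 = {n0}
  B4 = {n1}
  B5 = {n2}
m0 ∈ B0, n0 ∈ B3 → different blocks

P ≁ Q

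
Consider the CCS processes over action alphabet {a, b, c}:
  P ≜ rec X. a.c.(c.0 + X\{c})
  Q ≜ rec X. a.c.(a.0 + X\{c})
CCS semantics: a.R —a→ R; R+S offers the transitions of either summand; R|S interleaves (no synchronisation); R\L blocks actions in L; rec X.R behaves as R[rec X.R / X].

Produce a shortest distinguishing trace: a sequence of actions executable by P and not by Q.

acc

Reachable graph of P (5 states):
  u0 = rec X. a.c.(c.0 + X\{c}) :: =a=> u1
  u1 = c.(c.0 + (rec X. a.c.(c.0 + X\{c}))\{c}) :: =c=> u2
  u2 = c.0 + (rec X. a.c.(c.0 + X\{c}))\{c} :: =a=> u3, =c=> u4
  u3 = (c.(c.0 + (rec X. a.c.(c.0 + X\{c}))\{c}))\{c} :: deadlocked
  u4 = 0 :: deadlocked
Reachable graph of Q (5 states):
  v0 = rec X. a.c.(a.0 + X\{c}) :: =a=> v1
  v1 = c.(a.0 + (rec X. a.c.(a.0 + X\{c}))\{c}) :: =c=> v2
  v2 = a.0 + (rec X. a.c.(a.0 + X\{c}))\{c} :: =a=> v3, =a=> v4
  v3 = (c.(a.0 + (rec X. a.c.(a.0 + X\{c}))\{c}))\{c} :: deadlocked
  v4 = 0 :: deadlocked
Executing acc from P (initial set {u0}):
  [1] a ⇒ {u1}
  [2] c ⇒ {u2}
  [3] c ⇒ {u4}
  P completes σ.
Executing acc from Q (initial set {v0}):
  [1] a ⇒ {v1}
  [2] c ⇒ {v2}
  [3] c ⇒ ∅  — Q cannot continue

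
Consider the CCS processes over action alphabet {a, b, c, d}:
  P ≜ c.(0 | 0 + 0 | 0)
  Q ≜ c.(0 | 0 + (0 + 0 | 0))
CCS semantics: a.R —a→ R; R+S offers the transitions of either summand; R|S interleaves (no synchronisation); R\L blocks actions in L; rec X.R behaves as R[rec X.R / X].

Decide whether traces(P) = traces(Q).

trace-equivalent

Reachable graph of P (2 states):
  s0 = c.(0 | 0 + 0 | 0) has moves -c-> s1
  s1 = 0 | 0 + 0 | 0 has moves deadlocked
Reachable graph of Q (2 states):
  t0 = c.(0 | 0 + (0 + 0 | 0)) has moves -c-> t1
  t1 = 0 | 0 + (0 + 0 | 0) has moves deadlocked
Coarsest stable partition (strong bisimilarity classes):
  B0 = {s0, t0}
  B1 = {s1, t1}
s0 ∈ B0, t0 ∈ B0 → same block
Bisimilar ⇒ trace-equivalent.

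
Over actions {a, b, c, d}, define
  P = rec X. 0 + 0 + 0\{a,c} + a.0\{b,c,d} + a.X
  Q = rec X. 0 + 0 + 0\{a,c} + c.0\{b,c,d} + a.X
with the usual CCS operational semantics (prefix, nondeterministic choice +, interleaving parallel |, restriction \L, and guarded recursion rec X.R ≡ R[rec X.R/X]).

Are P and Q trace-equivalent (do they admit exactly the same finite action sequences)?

LTS(P): 2 reachable states
  u0 = rec X. 0 + 0 + 0\{a,c} + a.0\{b,c,d} + a.X → --a--▸ u0, --a--▸ u1
  u1 = 0\{b,c,d} → ∅
LTS(Q): 2 reachable states
  v0 = rec X. 0 + 0 + 0\{a,c} + c.0\{b,c,d} + a.X → --a--▸ v0, --c--▸ v1
  v1 = 0\{b,c,d} → ∅
Executing c from Q (initial set {v0}):
  step 1 (c): {v1}
  Q completes σ.
Executing c from P (initial set {u0}):
  step 1 (c): ∅  — P cannot continue

trace-distinct — witness ⟨c⟩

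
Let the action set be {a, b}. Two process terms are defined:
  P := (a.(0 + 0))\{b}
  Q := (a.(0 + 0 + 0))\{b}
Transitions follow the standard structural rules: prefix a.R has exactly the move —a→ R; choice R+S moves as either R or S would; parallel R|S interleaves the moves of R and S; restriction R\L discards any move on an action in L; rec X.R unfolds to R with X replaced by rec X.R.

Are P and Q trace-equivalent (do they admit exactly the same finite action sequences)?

YES

LTS(P): 2 reachable states
  s0 = (a.(0 + 0))\{b} → --a--▸ s1
  s1 = (0 + 0)\{b} → ∅
LTS(Q): 2 reachable states
  t0 = (a.(0 + 0 + 0))\{b} → --a--▸ t1
  t1 = (0 + 0 + 0)\{b} → ∅
Coarsest stable partition (strong bisimilarity classes):
  B0 = {s0, t0}
  B1 = {s1, t1}
s0 ∈ B0, t0 ∈ B0 → same block
Bisimilar ⇒ trace-equivalent.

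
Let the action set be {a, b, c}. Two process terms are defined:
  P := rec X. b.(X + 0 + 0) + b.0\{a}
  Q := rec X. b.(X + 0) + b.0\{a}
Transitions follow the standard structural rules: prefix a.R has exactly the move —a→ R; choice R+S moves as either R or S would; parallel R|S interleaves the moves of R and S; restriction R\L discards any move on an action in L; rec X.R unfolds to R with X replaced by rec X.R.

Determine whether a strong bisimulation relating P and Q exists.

P ~ Q

Reachable graph of P (3 states):
  p0 = rec X. b.(X + 0 + 0) + b.0\{a} ⊢ ··b··> p1, ··b··> p2
  p1 = (rec X. b.(X + 0 + 0) + b.0\{a}) + 0 + 0 ⊢ ··b··> p1, ··b··> p2
  p2 = 0\{a} ⊢ (no moves)
Reachable graph of Q (3 states):
  q0 = rec X. b.(X + 0) + b.0\{a} ⊢ ··b··> q1, ··b··> q2
  q1 = (rec X. b.(X + 0) + b.0\{a}) + 0 ⊢ ··b··> q1, ··b··> q2
  q2 = 0\{a} ⊢ (no moves)
Bisimilarity quotient blocks:
  B0 = {p0, p1, q0, q1}
  B1 = {p2, q2}
p0 ∈ B0, q0 ∈ B0 → same block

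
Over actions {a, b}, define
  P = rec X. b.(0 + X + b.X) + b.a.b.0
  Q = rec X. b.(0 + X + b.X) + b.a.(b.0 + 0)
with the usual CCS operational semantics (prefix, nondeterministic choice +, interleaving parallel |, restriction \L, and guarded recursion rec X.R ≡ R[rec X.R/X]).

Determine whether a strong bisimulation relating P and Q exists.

LTS(P): 5 reachable states
  p0 = rec X. b.(0 + X + b.X) + b.a.b.0 ⊢ --b--▸ p1, --b--▸ p2
  p1 = 0 + (rec X. b.(0 + X + b.X) + b.a.b.0) + b.(rec X. b.(0 + X + b.X) + b.a.b.0) ⊢ --b--▸ p0, --b--▸ p1, --b--▸ p2
  p2 = a.b.0 ⊢ --a--▸ p3
  p3 = b.0 ⊢ --b--▸ p4
  p4 = 0 ⊢ ∅
LTS(Q): 5 reachable states
  q0 = rec X. b.(0 + X + b.X) + b.a.(b.0 + 0) ⊢ --b--▸ q1, --b--▸ q2
  q1 = 0 + (rec X. b.(0 + X + b.X) + b.a.(b.0 + 0)) + b.(rec X. b.(0 + X + b.X) + b.a.(b.0 + 0)) ⊢ --b--▸ q0, --b--▸ q1, --b--▸ q2
  q2 = a.(b.0 + 0) ⊢ --a--▸ q3
  q3 = b.0 + 0 ⊢ --b--▸ q4
  q4 = 0 ⊢ ∅
Partition-refinement fixed point:
  B0 = {p0, p1, q0, q1}
  B1 = {p2, q2}
  B2 = {p3, q3}
  B3 = {p4, q4}
p0 ∈ B0, q0 ∈ B0 → same block

bisimilar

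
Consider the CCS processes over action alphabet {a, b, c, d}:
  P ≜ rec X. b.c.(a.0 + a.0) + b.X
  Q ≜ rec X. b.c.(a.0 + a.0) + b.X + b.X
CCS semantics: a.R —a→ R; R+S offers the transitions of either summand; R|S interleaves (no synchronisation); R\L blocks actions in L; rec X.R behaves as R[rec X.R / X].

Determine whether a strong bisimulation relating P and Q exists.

LTS(P): 4 reachable states
  m0 = rec X. b.c.(a.0 + a.0) + b.X has moves -b-> m0, -b-> m1
  m1 = c.(a.0 + a.0) has moves -c-> m2
  m2 = a.0 + a.0 has moves -a-> m3
  m3 = 0 has moves (no moves)
LTS(Q): 4 reachable states
  n0 = rec X. b.c.(a.0 + a.0) + b.X + b.X has moves -b-> n0, -b-> n1
  n1 = c.(a.0 + a.0) has moves -c-> n2
  n2 = a.0 + a.0 has moves -a-> n3
  n3 = 0 has moves (no moves)
Partition-refinement fixed point:
  B0 = {m0, n0}
  B1 = {m1, n1}
  B2 = {m2, n2}
  B3 = {m3, n3}
m0 ∈ B0, n0 ∈ B0 → same block

YES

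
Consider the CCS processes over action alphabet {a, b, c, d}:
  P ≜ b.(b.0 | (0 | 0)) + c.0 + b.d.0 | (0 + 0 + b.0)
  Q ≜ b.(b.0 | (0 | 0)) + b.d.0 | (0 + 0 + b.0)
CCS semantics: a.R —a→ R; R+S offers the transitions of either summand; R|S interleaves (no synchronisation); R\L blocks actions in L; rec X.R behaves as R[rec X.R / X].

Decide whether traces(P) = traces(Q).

trace-distinct — witness ⟨c⟩

Reachable graph of P (9 states):
  p0 = b.(b.0 | (0 | 0)) + c.0 + b.d.0 | (0 + 0 + b.0) :: ··b··> p1, ··b··> p2, ··b··> p3, ··c··> p4
  p1 = b.0 | (0 | 0) :: ··b··> p5
  p2 = b.d.0 | 0 :: ··b··> p6
  p3 = d.0 | (0 + 0 + b.0) :: ··b··> p6, ··d··> p7
  p4 = 0 :: deadlocked
  p5 = 0 | (0 | 0) :: deadlocked
  p6 = d.0 | 0 :: ··d··> p8
  p7 = 0 | (0 + 0 + b.0) :: ··b··> p8
  p8 = 0 | 0 :: deadlocked
Reachable graph of Q (8 states):
  q0 = b.(b.0 | (0 | 0)) + b.d.0 | (0 + 0 + b.0) :: ··b··> q1, ··b··> q2, ··b··> q3
  q1 = b.0 | (0 | 0) :: ··b··> q4
  q2 = b.d.0 | 0 :: ··b··> q5
  q3 = d.0 | (0 + 0 + b.0) :: ··b··> q5, ··d··> q6
  q4 = 0 | (0 | 0) :: deadlocked
  q5 = d.0 | 0 :: ··d··> q7
  q6 = 0 | (0 + 0 + b.0) :: ··b··> q7
  q7 = 0 | 0 :: deadlocked
Executing c from P (initial set {p0}):
  step 1 (c): {p4}
  — P admits the full trace.
Executing c from Q (initial set {q0}):
  step 1 (c): ∅ (Q stuck)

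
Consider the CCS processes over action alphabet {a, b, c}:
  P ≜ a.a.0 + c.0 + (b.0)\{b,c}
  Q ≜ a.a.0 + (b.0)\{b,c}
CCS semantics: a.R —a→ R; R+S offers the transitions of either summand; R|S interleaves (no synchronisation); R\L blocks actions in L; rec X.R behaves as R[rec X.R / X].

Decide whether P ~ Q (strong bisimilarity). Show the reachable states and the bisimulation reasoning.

P ≁ Q

Reachable graph of P (3 states):
  m0 = a.a.0 + c.0 + (b.0)\{b,c} | =a=> m1, =c=> m2
  m1 = a.0 | =a=> m2
  m2 = 0 | ∅
Reachable graph of Q (3 states):
  n0 = a.a.0 + (b.0)\{b,c} | =a=> n1
  n1 = a.0 | =a=> n2
  n2 = 0 | ∅
Bisimilarity quotient blocks:
  B0 = {m0}
  B1 = {m2, n2}
  B2 = {m1, n1}
  B3 = {n0}
m0 ∈ B0, n0 ∈ B3 → different blocks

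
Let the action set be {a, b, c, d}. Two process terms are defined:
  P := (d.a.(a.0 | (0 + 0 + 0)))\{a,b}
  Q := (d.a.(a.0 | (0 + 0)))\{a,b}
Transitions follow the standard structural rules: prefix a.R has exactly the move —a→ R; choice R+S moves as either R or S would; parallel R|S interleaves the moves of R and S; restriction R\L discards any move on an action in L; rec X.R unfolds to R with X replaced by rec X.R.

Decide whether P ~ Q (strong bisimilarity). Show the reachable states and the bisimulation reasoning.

P's transition system — 2 states:
  m0 = (d.a.(a.0 | (0 + 0 + 0)))\{a,b} ⊢ -d-> m1
  m1 = (a.(a.0 | (0 + 0 + 0)))\{a,b} ⊢ stopped
Q's transition system — 2 states:
  n0 = (d.a.(a.0 | (0 + 0)))\{a,b} ⊢ -d-> n1
  n1 = (a.(a.0 | (0 + 0)))\{a,b} ⊢ stopped
Partition-refinement fixed point:
  B0 = {m0, n0}
  B1 = {m1, n1}
m0 ∈ B0, n0 ∈ B0 → same block

P ~ Q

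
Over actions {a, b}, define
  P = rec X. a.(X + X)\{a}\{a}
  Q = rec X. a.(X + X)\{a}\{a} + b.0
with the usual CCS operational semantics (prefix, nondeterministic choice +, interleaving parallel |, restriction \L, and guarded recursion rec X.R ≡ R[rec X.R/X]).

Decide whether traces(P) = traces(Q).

NO — witness ⟨b⟩

Reachable graph of P (2 states):
  s0 = rec X. a.(X + X)\{a}\{a} has moves =a=> s1
  s1 = ((rec X. a.(X + X)\{a}\{a}) + (rec X. a.(X + X)\{a}\{a}))\{a}\{a} has moves stopped
Reachable graph of Q (4 states):
  t0 = rec X. a.(X + X)\{a}\{a} + b.0 has moves =a=> t1, =b=> t2
  t1 = ((rec X. a.(X + X)\{a}\{a} + b.0) + (rec X. a.(X + X)\{a}\{a} + b.0))\{a}\{a} has moves =b=> t3
  t2 = 0 has moves stopped
  t3 = 0\{a}\{a} has moves stopped
Executing b from Q (initial set {t0}):
  [1] b ⇒ {t2}
  ✓ Q
Executing b from P (initial set {s0}):
  [1] b ⇒ ∅ (P stuck)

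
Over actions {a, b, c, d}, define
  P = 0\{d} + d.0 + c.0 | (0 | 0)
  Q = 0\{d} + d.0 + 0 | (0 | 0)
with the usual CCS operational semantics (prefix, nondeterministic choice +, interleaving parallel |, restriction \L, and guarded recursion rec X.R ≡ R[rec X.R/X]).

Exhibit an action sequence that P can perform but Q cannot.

c

P's transition system — 3 states:
  m0 = 0\{d} + d.0 + c.0 | (0 | 0) ⊢ -c-> m1, -d-> m2
  m1 = 0 | (0 | 0) ⊢ stopped
  m2 = 0 ⊢ stopped
Q's transition system — 2 states:
  n0 = 0\{d} + d.0 + 0 | (0 | 0) ⊢ -d-> n1
  n1 = 0 ⊢ stopped
Trace ⟨c⟩ through P, begin at {m0}:
  [1] c ⇒ {m1}
  P completes σ.
Trace ⟨c⟩ through Q, begin at {n0}:
  [1] c ⇒ no successor for Q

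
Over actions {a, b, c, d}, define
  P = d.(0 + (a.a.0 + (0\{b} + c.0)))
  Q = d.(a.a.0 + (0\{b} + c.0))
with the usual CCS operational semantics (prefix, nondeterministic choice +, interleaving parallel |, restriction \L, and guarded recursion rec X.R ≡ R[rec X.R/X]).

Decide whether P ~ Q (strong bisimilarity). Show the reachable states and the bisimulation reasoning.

bisimilar

LTS(P): 4 reachable states
  u0 = d.(0 + (a.a.0 + (0\{b} + c.0))) has moves —d→ u1
  u1 = 0 + (a.a.0 + (0\{b} + c.0)) has moves —a→ u2, —c→ u3
  u2 = a.0 has moves —a→ u3
  u3 = 0 has moves ∅
LTS(Q): 4 reachable states
  v0 = d.(a.a.0 + (0\{b} + c.0)) has moves —d→ v1
  v1 = a.a.0 + (0\{b} + c.0) has moves —a→ v2, —c→ v3
  v2 = a.0 has moves —a→ v3
  v3 = 0 has moves ∅
Bisimilarity quotient blocks:
  B0 = {u0, v0}
  B1 = {u1, v1}
  B2 = {u3, v3}
  B3 = {u2, v2}
u0 ∈ B0, v0 ∈ B0 → same block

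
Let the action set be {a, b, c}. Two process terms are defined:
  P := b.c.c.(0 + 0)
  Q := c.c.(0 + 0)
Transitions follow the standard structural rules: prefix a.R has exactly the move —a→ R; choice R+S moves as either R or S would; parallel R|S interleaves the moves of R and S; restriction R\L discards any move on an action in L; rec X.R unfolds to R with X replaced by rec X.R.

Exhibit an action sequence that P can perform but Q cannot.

b

LTS(P): 4 reachable states
  m0 = b.c.c.(0 + 0) has moves ··b··> m1
  m1 = c.c.(0 + 0) has moves ··c··> m2
  m2 = c.(0 + 0) has moves ··c··> m3
  m3 = 0 + 0 has moves ·
LTS(Q): 3 reachable states
  n0 = c.c.(0 + 0) has moves ··c··> n1
  n1 = c.(0 + 0) has moves ··c··> n2
  n2 = 0 + 0 has moves ·
Executing b from P (initial set {m0}):
  after b @ step 1: {m1}
  P completes σ.
Executing b from Q (initial set {n0}):
  after b @ step 1: ∅  — Q cannot continue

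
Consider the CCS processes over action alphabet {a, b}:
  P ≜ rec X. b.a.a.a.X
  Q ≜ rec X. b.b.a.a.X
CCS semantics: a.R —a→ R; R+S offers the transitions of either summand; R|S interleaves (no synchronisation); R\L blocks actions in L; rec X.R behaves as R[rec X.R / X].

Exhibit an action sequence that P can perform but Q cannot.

Reachable graph of P (4 states):
  u0 = rec X. b.a.a.a.X → ··b··> u1
  u1 = a.a.a.(rec X. b.a.a.a.X) → ··a··> u2
  u2 = a.a.(rec X. b.a.a.a.X) → ··a··> u3
  u3 = a.(rec X. b.a.a.a.X) → ··a··> u0
Reachable graph of Q (4 states):
  v0 = rec X. b.b.a.a.X → ··b··> v1
  v1 = b.a.a.(rec X. b.b.a.a.X) → ··b··> v2
  v2 = a.a.(rec X. b.b.a.a.X) → ··a··> v3
  v3 = a.(rec X. b.b.a.a.X) → ··a··> v0
Trace ⟨ba⟩ through P, begin at {u0}:
  step 1 (b): {u1}
  step 2 (a): {u2}
  P completes σ.
Trace ⟨ba⟩ through Q, begin at {v0}:
  step 1 (b): {v1}
  step 2 (a): ∅  — Q cannot continue

ba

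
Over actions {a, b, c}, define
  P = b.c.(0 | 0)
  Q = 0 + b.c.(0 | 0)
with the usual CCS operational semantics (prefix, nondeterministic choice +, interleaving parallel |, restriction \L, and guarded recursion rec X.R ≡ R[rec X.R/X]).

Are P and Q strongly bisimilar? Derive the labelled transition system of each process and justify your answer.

P's transition system — 3 states:
  p0 = b.c.(0 | 0) has moves -b-> p1
  p1 = c.(0 | 0) has moves -c-> p2
  p2 = 0 | 0 has moves ∅
Q's transition system — 3 states:
  q0 = 0 + b.c.(0 | 0) has moves -b-> q1
  q1 = c.(0 | 0) has moves -c-> q2
  q2 = 0 | 0 has moves ∅
Partition-refinement fixed point:
  B0 = {p0, q0}
  B1 = {p1, q1}
  B2 = {p2, q2}
p0 ∈ B0, q0 ∈ B0 → same block

P ~ Q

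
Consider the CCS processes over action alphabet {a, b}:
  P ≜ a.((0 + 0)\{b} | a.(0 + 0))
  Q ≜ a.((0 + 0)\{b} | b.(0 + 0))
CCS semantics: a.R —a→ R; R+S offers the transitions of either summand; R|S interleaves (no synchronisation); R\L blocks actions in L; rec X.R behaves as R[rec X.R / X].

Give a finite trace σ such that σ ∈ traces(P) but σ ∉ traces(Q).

aa

Reachable graph of P (3 states):
  s0 = a.((0 + 0)\{b} | a.(0 + 0)) :: --a--▸ s1
  s1 = (0 + 0)\{b} | a.(0 + 0) :: --a--▸ s2
  s2 = (0 + 0)\{b} | (0 + 0) :: stopped
Reachable graph of Q (3 states):
  t0 = a.((0 + 0)\{b} | b.(0 + 0)) :: --a--▸ t1
  t1 = (0 + 0)\{b} | b.(0 + 0) :: --b--▸ t2
  t2 = (0 + 0)\{b} | (0 + 0) :: stopped
Trace ⟨aa⟩ through P, begin at {s0}:
  [1] a ⇒ {s1}
  [2] a ⇒ {s2}
  — P admits the full trace.
Trace ⟨aa⟩ through Q, begin at {t0}:
  [1] a ⇒ {t1}
  [2] a ⇒ no successor for Q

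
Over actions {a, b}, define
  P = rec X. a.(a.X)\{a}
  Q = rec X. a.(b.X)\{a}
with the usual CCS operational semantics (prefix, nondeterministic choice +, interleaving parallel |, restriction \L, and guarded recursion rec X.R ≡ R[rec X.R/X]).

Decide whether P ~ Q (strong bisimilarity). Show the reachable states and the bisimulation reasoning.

not bisimilar

LTS(P): 2 reachable states
  m0 = rec X. a.(a.X)\{a} has moves =a=> m1
  m1 = (a.(rec X. a.(a.X)\{a}))\{a} has moves ·
LTS(Q): 3 reachable states
  n0 = rec X. a.(b.X)\{a} has moves =a=> n1
  n1 = (b.(rec X. a.(b.X)\{a}))\{a} has moves =b=> n2
  n2 = (rec X. a.(b.X)\{a})\{a} has moves ·
Bisimilarity quotient blocks:
  B0 = {m0}
  B1 = {m1, n2}
  B2 = {n0}
  B3 = {n1}
m0 ∈ B0, n0 ∈ B2 → different blocks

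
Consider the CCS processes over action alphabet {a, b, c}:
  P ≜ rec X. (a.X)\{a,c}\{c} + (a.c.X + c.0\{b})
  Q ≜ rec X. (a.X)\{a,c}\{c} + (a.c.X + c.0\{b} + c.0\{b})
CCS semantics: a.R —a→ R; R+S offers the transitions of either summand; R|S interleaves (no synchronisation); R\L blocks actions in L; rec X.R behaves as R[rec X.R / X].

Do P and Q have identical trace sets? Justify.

trace-equivalent

P's transition system — 3 states:
  s0 = rec X. (a.X)\{a,c}\{c} + (a.c.X + c.0\{b}) :: --a--▸ s1, --c--▸ s2
  s1 = c.(rec X. (a.X)\{a,c}\{c} + (a.c.X + c.0\{b})) :: --c--▸ s0
  s2 = 0\{b} :: stopped
Q's transition system — 3 states:
  t0 = rec X. (a.X)\{a,c}\{c} + (a.c.X + c.0\{b} + c.0\{b}) :: --a--▸ t1, --c--▸ t2
  t1 = c.(rec X. (a.X)\{a,c}\{c} + (a.c.X + c.0\{b} + c.0\{b})) :: --c--▸ t0
  t2 = 0\{b} :: stopped
Partition-refinement fixed point:
  B0 = {s0, t0}
  B1 = {s2, t2}
  B2 = {s1, t1}
s0 ∈ B0, t0 ∈ B0 → same block
Bisimilar ⇒ trace-equivalent.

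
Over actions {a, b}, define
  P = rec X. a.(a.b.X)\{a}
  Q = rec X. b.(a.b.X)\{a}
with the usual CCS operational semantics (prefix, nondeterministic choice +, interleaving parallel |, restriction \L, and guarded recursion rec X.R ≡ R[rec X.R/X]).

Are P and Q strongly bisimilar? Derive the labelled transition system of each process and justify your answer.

NO

P's transition system — 2 states:
  p0 = rec X. a.(a.b.X)\{a} | -a-> p1
  p1 = (a.b.(rec X. a.(a.b.X)\{a}))\{a} | deadlocked
Q's transition system — 2 states:
  q0 = rec X. b.(a.b.X)\{a} | -b-> q1
  q1 = (a.b.(rec X. b.(a.b.X)\{a}))\{a} | deadlocked
Partition-refinement fixed point:
  B0 = {p0}
  B1 = {p1, q1}
  B2 = {q0}
p0 ∈ B0, q0 ∈ B2 → different blocks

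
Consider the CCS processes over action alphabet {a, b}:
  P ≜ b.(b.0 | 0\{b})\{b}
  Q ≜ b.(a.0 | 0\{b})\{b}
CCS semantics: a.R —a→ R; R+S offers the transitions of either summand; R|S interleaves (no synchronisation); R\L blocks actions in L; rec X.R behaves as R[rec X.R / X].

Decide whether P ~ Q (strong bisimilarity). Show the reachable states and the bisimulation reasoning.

P's transition system — 2 states:
  m0 = b.(b.0 | 0\{b})\{b} ⊢ =b=> m1
  m1 = (b.0 | 0\{b})\{b} ⊢ (no moves)
Q's transition system — 3 states:
  n0 = b.(a.0 | 0\{b})\{b} ⊢ =b=> n1
  n1 = (a.0 | 0\{b})\{b} ⊢ =a=> n2
  n2 = (0 | 0\{b})\{b} ⊢ (no moves)
Coarsest stable partition (strong bisimilarity classes):
  B0 = {m0}
  B1 = {m1, n2}
  B2 = {n0}
  B3 = {n1}
m0 ∈ B0, n0 ∈ B2 → different blocks

NO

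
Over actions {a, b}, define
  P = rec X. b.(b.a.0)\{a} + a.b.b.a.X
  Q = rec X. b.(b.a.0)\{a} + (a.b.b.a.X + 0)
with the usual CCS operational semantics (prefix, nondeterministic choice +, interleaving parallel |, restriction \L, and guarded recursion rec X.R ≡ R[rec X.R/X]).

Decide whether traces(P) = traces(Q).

P's transition system — 6 states:
  s0 = rec X. b.(b.a.0)\{a} + a.b.b.a.X :: --a--▸ s1, --b--▸ s2
  s1 = b.b.a.(rec X. b.(b.a.0)\{a} + a.b.b.a.X) :: --b--▸ s3
  s2 = (b.a.0)\{a} :: --b--▸ s4
  s3 = b.a.(rec X. b.(b.a.0)\{a} + a.b.b.a.X) :: --b--▸ s5
  s4 = (a.0)\{a} :: (no moves)
  s5 = a.(rec X. b.(b.a.0)\{a} + a.b.b.a.X) :: --a--▸ s0
Q's transition system — 6 states:
  t0 = rec X. b.(b.a.0)\{a} + (a.b.b.a.X + 0) :: --a--▸ t1, --b--▸ t2
  t1 = b.b.a.(rec X. b.(b.a.0)\{a} + (a.b.b.a.X + 0)) :: --b--▸ t3
  t2 = (b.a.0)\{a} :: --b--▸ t4
  t3 = b.a.(rec X. b.(b.a.0)\{a} + (a.b.b.a.X + 0)) :: --b--▸ t5
  t4 = (a.0)\{a} :: (no moves)
  t5 = a.(rec X. b.(b.a.0)\{a} + (a.b.b.a.X + 0)) :: --a--▸ t0
Partition-refinement fixed point:
  B0 = {s0, t0}
  B1 = {s2, t2}
  B2 = {s4, t4}
  B3 = {s1, t1}
  B4 = {s3, t3}
  B5 = {s5, t5}
s0 ∈ B0, t0 ∈ B0 → same block
Bisimilar ⇒ trace-equivalent.

YES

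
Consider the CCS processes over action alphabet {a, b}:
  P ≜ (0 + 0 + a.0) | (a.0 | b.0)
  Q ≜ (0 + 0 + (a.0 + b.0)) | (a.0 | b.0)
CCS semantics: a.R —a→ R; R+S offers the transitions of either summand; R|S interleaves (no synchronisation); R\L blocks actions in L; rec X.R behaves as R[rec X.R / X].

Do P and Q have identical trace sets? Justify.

P's transition system — 8 states:
  s0 = (0 + 0 + a.0) | (a.0 | b.0) :: --a--▸ s1, --a--▸ s2, --b--▸ s3
  s1 = (0 + 0 + a.0) | (0 | b.0) :: --a--▸ s4, --b--▸ s5
  s2 = 0 | (a.0 | b.0) :: --a--▸ s4, --b--▸ s6
  s3 = (0 + 0 + a.0) | (a.0 | 0) :: --a--▸ s5, --a--▸ s6
  s4 = 0 | (0 | b.0) :: --b--▸ s7
  s5 = (0 + 0 + a.0) | (0 | 0) :: --a--▸ s7
  s6 = 0 | (a.0 | 0) :: --a--▸ s7
  s7 = 0 | (0 | 0) :: ∅
Q's transition system — 8 states:
  t0 = (0 + 0 + (a.0 + b.0)) | (a.0 | b.0) :: --a--▸ t1, --a--▸ t2, --b--▸ t2, --b--▸ t3
  t1 = (0 + 0 + (a.0 + b.0)) | (0 | b.0) :: --a--▸ t4, --b--▸ t4, --b--▸ t5
  t2 = 0 | (a.0 | b.0) :: --a--▸ t4, --b--▸ t6
  t3 = (0 + 0 + (a.0 + b.0)) | (a.0 | 0) :: --a--▸ t5, --a--▸ t6, --b--▸ t6
  t4 = 0 | (0 | b.0) :: --b--▸ t7
  t5 = (0 + 0 + (a.0 + b.0)) | (0 | 0) :: --a--▸ t7, --b--▸ t7
  t6 = 0 | (a.0 | 0) :: --a--▸ t7
  t7 = 0 | (0 | 0) :: ∅
Executing bb from Q (initial set {t0}):
  after b @ step 1: {t2, t3}
  after b @ step 2: {t6}
  — Q admits the full trace.
Executing bb from P (initial set {s0}):
  after b @ step 1: {s3}
  after b @ step 2: ∅  — P cannot continue

trace-distinct — witness ⟨bb⟩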